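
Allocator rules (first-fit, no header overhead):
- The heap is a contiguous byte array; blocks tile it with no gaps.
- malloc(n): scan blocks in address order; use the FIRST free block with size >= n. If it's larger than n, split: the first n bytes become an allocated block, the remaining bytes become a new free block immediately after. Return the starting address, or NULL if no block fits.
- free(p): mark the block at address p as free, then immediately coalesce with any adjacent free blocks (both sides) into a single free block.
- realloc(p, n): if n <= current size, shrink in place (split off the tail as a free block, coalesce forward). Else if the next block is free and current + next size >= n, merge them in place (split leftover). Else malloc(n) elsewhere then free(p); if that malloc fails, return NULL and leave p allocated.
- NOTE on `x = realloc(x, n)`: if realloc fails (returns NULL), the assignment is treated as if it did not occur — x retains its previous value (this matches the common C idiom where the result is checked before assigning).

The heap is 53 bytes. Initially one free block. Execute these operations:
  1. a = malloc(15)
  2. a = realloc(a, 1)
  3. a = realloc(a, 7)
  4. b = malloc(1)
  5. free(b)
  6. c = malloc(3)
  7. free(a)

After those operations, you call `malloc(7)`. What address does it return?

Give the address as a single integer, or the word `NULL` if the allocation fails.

Answer: 0

Derivation:
Op 1: a = malloc(15) -> a = 0; heap: [0-14 ALLOC][15-52 FREE]
Op 2: a = realloc(a, 1) -> a = 0; heap: [0-0 ALLOC][1-52 FREE]
Op 3: a = realloc(a, 7) -> a = 0; heap: [0-6 ALLOC][7-52 FREE]
Op 4: b = malloc(1) -> b = 7; heap: [0-6 ALLOC][7-7 ALLOC][8-52 FREE]
Op 5: free(b) -> (freed b); heap: [0-6 ALLOC][7-52 FREE]
Op 6: c = malloc(3) -> c = 7; heap: [0-6 ALLOC][7-9 ALLOC][10-52 FREE]
Op 7: free(a) -> (freed a); heap: [0-6 FREE][7-9 ALLOC][10-52 FREE]
malloc(7): first-fit scan over [0-6 FREE][7-9 ALLOC][10-52 FREE] -> 0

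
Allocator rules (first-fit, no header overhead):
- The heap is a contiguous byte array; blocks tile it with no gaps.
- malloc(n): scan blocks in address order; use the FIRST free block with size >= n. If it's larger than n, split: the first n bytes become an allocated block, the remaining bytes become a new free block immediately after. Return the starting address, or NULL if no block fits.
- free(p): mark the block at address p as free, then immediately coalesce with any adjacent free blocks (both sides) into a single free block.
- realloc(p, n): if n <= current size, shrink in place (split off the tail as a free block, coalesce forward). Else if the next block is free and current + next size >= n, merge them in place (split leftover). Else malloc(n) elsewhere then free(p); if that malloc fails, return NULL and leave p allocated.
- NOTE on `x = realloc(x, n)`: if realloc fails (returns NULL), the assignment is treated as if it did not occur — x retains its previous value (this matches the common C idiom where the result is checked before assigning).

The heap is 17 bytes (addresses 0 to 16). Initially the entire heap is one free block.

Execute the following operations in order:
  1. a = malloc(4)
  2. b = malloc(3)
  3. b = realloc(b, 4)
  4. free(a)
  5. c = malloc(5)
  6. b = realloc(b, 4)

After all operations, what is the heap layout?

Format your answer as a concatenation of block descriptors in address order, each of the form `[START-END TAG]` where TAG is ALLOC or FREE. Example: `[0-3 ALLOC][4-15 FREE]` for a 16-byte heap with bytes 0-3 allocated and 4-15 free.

Op 1: a = malloc(4) -> a = 0; heap: [0-3 ALLOC][4-16 FREE]
Op 2: b = malloc(3) -> b = 4; heap: [0-3 ALLOC][4-6 ALLOC][7-16 FREE]
Op 3: b = realloc(b, 4) -> b = 4; heap: [0-3 ALLOC][4-7 ALLOC][8-16 FREE]
Op 4: free(a) -> (freed a); heap: [0-3 FREE][4-7 ALLOC][8-16 FREE]
Op 5: c = malloc(5) -> c = 8; heap: [0-3 FREE][4-7 ALLOC][8-12 ALLOC][13-16 FREE]
Op 6: b = realloc(b, 4) -> b = 4; heap: [0-3 FREE][4-7 ALLOC][8-12 ALLOC][13-16 FREE]

Answer: [0-3 FREE][4-7 ALLOC][8-12 ALLOC][13-16 FREE]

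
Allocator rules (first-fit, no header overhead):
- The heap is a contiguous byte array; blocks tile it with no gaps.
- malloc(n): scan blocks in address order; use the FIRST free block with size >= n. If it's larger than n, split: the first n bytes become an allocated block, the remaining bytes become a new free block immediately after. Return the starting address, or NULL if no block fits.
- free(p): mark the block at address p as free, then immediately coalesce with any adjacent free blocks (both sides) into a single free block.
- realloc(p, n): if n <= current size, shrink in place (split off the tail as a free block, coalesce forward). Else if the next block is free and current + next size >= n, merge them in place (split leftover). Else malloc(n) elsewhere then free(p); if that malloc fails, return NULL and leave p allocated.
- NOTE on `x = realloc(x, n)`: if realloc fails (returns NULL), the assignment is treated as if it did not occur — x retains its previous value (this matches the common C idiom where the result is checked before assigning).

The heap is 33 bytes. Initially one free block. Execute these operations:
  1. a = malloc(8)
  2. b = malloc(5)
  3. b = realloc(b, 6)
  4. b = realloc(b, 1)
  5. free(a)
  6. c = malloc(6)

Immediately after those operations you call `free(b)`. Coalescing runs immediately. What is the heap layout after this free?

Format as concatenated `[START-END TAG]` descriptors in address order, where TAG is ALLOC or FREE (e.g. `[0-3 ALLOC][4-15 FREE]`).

Answer: [0-5 ALLOC][6-32 FREE]

Derivation:
Op 1: a = malloc(8) -> a = 0; heap: [0-7 ALLOC][8-32 FREE]
Op 2: b = malloc(5) -> b = 8; heap: [0-7 ALLOC][8-12 ALLOC][13-32 FREE]
Op 3: b = realloc(b, 6) -> b = 8; heap: [0-7 ALLOC][8-13 ALLOC][14-32 FREE]
Op 4: b = realloc(b, 1) -> b = 8; heap: [0-7 ALLOC][8-8 ALLOC][9-32 FREE]
Op 5: free(a) -> (freed a); heap: [0-7 FREE][8-8 ALLOC][9-32 FREE]
Op 6: c = malloc(6) -> c = 0; heap: [0-5 ALLOC][6-7 FREE][8-8 ALLOC][9-32 FREE]
free(b): b = 8 -> block [8-8 ALLOC]; mark free, coalesce with adjacent free neighbors -> [0-5 ALLOC][6-32 FREE]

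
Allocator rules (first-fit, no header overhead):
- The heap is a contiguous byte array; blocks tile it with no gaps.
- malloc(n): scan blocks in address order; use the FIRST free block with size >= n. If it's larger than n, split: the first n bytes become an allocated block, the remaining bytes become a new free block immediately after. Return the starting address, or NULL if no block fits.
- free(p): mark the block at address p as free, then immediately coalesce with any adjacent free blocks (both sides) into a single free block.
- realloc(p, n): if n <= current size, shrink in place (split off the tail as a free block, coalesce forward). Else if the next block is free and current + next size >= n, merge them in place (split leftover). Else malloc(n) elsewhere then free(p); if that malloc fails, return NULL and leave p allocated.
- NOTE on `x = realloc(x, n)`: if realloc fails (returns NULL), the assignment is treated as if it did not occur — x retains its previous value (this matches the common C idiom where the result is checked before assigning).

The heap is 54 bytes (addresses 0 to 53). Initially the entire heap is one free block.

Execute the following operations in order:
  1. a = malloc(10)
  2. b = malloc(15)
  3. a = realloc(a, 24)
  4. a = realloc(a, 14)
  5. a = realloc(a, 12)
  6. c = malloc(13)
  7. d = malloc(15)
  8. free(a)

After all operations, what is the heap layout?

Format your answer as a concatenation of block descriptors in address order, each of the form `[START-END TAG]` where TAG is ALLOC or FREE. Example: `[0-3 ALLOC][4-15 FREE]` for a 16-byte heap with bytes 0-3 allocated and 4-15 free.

Answer: [0-9 FREE][10-24 ALLOC][25-36 FREE][37-49 ALLOC][50-53 FREE]

Derivation:
Op 1: a = malloc(10) -> a = 0; heap: [0-9 ALLOC][10-53 FREE]
Op 2: b = malloc(15) -> b = 10; heap: [0-9 ALLOC][10-24 ALLOC][25-53 FREE]
Op 3: a = realloc(a, 24) -> a = 25; heap: [0-9 FREE][10-24 ALLOC][25-48 ALLOC][49-53 FREE]
Op 4: a = realloc(a, 14) -> a = 25; heap: [0-9 FREE][10-24 ALLOC][25-38 ALLOC][39-53 FREE]
Op 5: a = realloc(a, 12) -> a = 25; heap: [0-9 FREE][10-24 ALLOC][25-36 ALLOC][37-53 FREE]
Op 6: c = malloc(13) -> c = 37; heap: [0-9 FREE][10-24 ALLOC][25-36 ALLOC][37-49 ALLOC][50-53 FREE]
Op 7: d = malloc(15) -> d = NULL; heap: [0-9 FREE][10-24 ALLOC][25-36 ALLOC][37-49 ALLOC][50-53 FREE]
Op 8: free(a) -> (freed a); heap: [0-9 FREE][10-24 ALLOC][25-36 FREE][37-49 ALLOC][50-53 FREE]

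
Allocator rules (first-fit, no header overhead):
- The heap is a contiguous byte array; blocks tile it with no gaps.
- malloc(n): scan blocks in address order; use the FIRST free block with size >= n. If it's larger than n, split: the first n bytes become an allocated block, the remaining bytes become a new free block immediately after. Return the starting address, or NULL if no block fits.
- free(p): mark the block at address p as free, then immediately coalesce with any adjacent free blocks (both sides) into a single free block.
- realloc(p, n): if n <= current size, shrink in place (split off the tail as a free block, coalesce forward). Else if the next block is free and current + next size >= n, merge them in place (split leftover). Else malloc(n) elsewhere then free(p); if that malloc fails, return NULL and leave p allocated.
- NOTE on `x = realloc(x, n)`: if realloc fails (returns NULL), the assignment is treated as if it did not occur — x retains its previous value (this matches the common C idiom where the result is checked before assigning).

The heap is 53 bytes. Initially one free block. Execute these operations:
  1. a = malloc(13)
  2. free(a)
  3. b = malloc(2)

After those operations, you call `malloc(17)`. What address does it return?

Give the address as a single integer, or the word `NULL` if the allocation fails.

Answer: 2

Derivation:
Op 1: a = malloc(13) -> a = 0; heap: [0-12 ALLOC][13-52 FREE]
Op 2: free(a) -> (freed a); heap: [0-52 FREE]
Op 3: b = malloc(2) -> b = 0; heap: [0-1 ALLOC][2-52 FREE]
malloc(17): first-fit scan over [0-1 ALLOC][2-52 FREE] -> 2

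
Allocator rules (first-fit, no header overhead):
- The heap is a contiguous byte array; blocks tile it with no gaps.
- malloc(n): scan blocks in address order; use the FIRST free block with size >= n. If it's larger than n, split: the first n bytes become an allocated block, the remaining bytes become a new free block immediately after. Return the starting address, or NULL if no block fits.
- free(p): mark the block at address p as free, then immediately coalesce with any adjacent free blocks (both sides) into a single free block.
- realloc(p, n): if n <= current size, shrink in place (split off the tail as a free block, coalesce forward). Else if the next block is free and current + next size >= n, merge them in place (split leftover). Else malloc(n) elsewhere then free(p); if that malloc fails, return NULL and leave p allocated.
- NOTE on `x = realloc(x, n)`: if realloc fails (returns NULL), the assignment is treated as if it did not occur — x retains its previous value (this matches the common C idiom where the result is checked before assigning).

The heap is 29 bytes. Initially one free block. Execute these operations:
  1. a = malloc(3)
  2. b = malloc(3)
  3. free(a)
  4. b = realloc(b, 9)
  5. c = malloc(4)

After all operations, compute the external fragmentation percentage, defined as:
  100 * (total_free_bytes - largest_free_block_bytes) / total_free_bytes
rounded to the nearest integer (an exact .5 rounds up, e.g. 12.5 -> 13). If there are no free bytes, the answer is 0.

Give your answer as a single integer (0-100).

Op 1: a = malloc(3) -> a = 0; heap: [0-2 ALLOC][3-28 FREE]
Op 2: b = malloc(3) -> b = 3; heap: [0-2 ALLOC][3-5 ALLOC][6-28 FREE]
Op 3: free(a) -> (freed a); heap: [0-2 FREE][3-5 ALLOC][6-28 FREE]
Op 4: b = realloc(b, 9) -> b = 3; heap: [0-2 FREE][3-11 ALLOC][12-28 FREE]
Op 5: c = malloc(4) -> c = 12; heap: [0-2 FREE][3-11 ALLOC][12-15 ALLOC][16-28 FREE]
Free blocks: [3 13] total_free=16 largest=13 -> 100*(16-13)/16 = 300/16 = 18.75 -> rounds to 19

Answer: 19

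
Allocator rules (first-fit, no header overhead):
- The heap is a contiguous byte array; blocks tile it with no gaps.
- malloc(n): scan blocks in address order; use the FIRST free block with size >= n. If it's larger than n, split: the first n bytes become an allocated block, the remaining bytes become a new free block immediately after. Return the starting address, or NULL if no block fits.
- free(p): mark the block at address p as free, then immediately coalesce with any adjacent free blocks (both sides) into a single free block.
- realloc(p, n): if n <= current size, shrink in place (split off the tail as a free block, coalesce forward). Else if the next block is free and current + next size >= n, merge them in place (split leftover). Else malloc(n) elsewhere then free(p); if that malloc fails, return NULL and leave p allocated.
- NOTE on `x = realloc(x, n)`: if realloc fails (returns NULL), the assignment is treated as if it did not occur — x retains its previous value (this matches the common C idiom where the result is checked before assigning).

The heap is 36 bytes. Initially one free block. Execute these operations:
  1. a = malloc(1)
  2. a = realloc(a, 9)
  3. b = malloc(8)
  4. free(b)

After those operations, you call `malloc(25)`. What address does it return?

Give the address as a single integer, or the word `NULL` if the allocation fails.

Answer: 9

Derivation:
Op 1: a = malloc(1) -> a = 0; heap: [0-0 ALLOC][1-35 FREE]
Op 2: a = realloc(a, 9) -> a = 0; heap: [0-8 ALLOC][9-35 FREE]
Op 3: b = malloc(8) -> b = 9; heap: [0-8 ALLOC][9-16 ALLOC][17-35 FREE]
Op 4: free(b) -> (freed b); heap: [0-8 ALLOC][9-35 FREE]
malloc(25): first-fit scan over [0-8 ALLOC][9-35 FREE] -> 9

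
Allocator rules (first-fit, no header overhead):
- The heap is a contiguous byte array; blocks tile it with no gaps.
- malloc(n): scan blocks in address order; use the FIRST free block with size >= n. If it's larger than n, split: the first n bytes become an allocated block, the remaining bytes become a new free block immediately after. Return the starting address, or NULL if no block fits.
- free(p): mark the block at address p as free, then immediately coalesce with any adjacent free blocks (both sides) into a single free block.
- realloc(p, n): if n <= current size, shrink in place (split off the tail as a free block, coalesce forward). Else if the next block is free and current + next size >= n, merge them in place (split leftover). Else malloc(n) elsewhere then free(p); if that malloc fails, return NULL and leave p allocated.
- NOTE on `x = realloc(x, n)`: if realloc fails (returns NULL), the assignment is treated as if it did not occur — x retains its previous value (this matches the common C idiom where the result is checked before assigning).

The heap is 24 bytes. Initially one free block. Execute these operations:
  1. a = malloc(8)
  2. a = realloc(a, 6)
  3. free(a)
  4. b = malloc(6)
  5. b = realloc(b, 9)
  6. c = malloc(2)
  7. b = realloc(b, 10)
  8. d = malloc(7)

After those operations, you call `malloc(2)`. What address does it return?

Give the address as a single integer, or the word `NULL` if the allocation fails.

Answer: 7

Derivation:
Op 1: a = malloc(8) -> a = 0; heap: [0-7 ALLOC][8-23 FREE]
Op 2: a = realloc(a, 6) -> a = 0; heap: [0-5 ALLOC][6-23 FREE]
Op 3: free(a) -> (freed a); heap: [0-23 FREE]
Op 4: b = malloc(6) -> b = 0; heap: [0-5 ALLOC][6-23 FREE]
Op 5: b = realloc(b, 9) -> b = 0; heap: [0-8 ALLOC][9-23 FREE]
Op 6: c = malloc(2) -> c = 9; heap: [0-8 ALLOC][9-10 ALLOC][11-23 FREE]
Op 7: b = realloc(b, 10) -> b = 11; heap: [0-8 FREE][9-10 ALLOC][11-20 ALLOC][21-23 FREE]
Op 8: d = malloc(7) -> d = 0; heap: [0-6 ALLOC][7-8 FREE][9-10 ALLOC][11-20 ALLOC][21-23 FREE]
malloc(2): first-fit scan over [0-6 ALLOC][7-8 FREE][9-10 ALLOC][11-20 ALLOC][21-23 FREE] -> 7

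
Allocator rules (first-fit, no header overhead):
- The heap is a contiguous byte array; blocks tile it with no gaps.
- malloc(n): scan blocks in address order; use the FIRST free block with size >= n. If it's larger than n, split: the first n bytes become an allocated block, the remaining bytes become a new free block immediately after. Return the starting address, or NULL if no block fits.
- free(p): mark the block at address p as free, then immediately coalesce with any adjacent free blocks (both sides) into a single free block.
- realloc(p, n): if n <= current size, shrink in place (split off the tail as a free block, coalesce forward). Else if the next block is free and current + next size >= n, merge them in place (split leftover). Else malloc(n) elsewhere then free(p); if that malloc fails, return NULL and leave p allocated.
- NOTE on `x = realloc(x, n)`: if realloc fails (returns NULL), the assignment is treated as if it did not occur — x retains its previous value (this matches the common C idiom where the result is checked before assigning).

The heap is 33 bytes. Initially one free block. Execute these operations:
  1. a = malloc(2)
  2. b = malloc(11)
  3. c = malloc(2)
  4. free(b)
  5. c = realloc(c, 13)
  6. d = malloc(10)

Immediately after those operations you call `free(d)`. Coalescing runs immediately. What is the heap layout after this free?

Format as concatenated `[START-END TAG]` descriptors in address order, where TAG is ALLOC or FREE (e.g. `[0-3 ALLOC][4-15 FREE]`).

Op 1: a = malloc(2) -> a = 0; heap: [0-1 ALLOC][2-32 FREE]
Op 2: b = malloc(11) -> b = 2; heap: [0-1 ALLOC][2-12 ALLOC][13-32 FREE]
Op 3: c = malloc(2) -> c = 13; heap: [0-1 ALLOC][2-12 ALLOC][13-14 ALLOC][15-32 FREE]
Op 4: free(b) -> (freed b); heap: [0-1 ALLOC][2-12 FREE][13-14 ALLOC][15-32 FREE]
Op 5: c = realloc(c, 13) -> c = 13; heap: [0-1 ALLOC][2-12 FREE][13-25 ALLOC][26-32 FREE]
Op 6: d = malloc(10) -> d = 2; heap: [0-1 ALLOC][2-11 ALLOC][12-12 FREE][13-25 ALLOC][26-32 FREE]
free(d): d = 2 -> block [2-11 ALLOC]; mark free, coalesce with adjacent free neighbors -> [0-1 ALLOC][2-12 FREE][13-25 ALLOC][26-32 FREE]

Answer: [0-1 ALLOC][2-12 FREE][13-25 ALLOC][26-32 FREE]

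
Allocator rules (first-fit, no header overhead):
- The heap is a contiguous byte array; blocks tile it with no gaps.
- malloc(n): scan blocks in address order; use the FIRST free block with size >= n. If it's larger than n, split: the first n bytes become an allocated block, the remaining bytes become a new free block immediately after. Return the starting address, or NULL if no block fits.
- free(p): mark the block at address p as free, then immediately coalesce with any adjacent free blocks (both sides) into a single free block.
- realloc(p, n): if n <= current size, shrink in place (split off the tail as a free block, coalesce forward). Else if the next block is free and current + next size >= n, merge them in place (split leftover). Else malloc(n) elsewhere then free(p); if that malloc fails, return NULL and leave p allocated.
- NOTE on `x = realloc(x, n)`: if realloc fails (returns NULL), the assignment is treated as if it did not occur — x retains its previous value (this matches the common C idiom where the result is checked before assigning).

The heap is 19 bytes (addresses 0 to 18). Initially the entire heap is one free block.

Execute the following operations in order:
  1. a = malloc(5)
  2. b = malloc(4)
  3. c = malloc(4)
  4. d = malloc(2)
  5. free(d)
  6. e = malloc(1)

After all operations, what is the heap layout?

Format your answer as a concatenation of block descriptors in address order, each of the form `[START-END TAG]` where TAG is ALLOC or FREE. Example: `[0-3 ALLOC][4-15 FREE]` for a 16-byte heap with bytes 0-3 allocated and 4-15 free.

Answer: [0-4 ALLOC][5-8 ALLOC][9-12 ALLOC][13-13 ALLOC][14-18 FREE]

Derivation:
Op 1: a = malloc(5) -> a = 0; heap: [0-4 ALLOC][5-18 FREE]
Op 2: b = malloc(4) -> b = 5; heap: [0-4 ALLOC][5-8 ALLOC][9-18 FREE]
Op 3: c = malloc(4) -> c = 9; heap: [0-4 ALLOC][5-8 ALLOC][9-12 ALLOC][13-18 FREE]
Op 4: d = malloc(2) -> d = 13; heap: [0-4 ALLOC][5-8 ALLOC][9-12 ALLOC][13-14 ALLOC][15-18 FREE]
Op 5: free(d) -> (freed d); heap: [0-4 ALLOC][5-8 ALLOC][9-12 ALLOC][13-18 FREE]
Op 6: e = malloc(1) -> e = 13; heap: [0-4 ALLOC][5-8 ALLOC][9-12 ALLOC][13-13 ALLOC][14-18 FREE]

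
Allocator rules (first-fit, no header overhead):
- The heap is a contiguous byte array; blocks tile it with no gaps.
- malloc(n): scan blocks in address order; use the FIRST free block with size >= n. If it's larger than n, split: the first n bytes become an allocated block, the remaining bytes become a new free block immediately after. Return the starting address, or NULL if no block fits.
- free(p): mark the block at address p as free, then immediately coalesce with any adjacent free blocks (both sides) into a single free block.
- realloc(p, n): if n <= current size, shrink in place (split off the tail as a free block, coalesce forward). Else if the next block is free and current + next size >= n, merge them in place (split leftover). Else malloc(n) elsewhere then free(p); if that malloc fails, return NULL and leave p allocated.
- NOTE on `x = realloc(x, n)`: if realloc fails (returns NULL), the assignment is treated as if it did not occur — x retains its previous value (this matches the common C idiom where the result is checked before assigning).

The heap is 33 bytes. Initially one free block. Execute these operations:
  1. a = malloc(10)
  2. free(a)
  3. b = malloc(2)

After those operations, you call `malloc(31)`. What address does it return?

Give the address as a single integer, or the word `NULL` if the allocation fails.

Answer: 2

Derivation:
Op 1: a = malloc(10) -> a = 0; heap: [0-9 ALLOC][10-32 FREE]
Op 2: free(a) -> (freed a); heap: [0-32 FREE]
Op 3: b = malloc(2) -> b = 0; heap: [0-1 ALLOC][2-32 FREE]
malloc(31): first-fit scan over [0-1 ALLOC][2-32 FREE] -> 2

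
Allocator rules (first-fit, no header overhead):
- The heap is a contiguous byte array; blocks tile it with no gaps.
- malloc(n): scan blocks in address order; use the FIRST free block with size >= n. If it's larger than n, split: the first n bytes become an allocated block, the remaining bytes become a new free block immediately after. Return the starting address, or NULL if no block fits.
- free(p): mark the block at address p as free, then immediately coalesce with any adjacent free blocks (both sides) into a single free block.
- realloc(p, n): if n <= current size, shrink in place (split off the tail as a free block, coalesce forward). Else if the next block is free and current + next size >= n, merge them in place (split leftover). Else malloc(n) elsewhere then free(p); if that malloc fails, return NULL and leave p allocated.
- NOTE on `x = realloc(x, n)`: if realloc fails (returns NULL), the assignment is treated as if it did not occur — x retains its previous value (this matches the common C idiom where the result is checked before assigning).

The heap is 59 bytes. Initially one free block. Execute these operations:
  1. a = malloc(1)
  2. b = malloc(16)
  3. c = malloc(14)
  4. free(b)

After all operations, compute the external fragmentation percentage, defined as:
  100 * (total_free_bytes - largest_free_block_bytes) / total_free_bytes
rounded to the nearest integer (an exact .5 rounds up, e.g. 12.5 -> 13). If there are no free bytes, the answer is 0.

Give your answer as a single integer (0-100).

Answer: 36

Derivation:
Op 1: a = malloc(1) -> a = 0; heap: [0-0 ALLOC][1-58 FREE]
Op 2: b = malloc(16) -> b = 1; heap: [0-0 ALLOC][1-16 ALLOC][17-58 FREE]
Op 3: c = malloc(14) -> c = 17; heap: [0-0 ALLOC][1-16 ALLOC][17-30 ALLOC][31-58 FREE]
Op 4: free(b) -> (freed b); heap: [0-0 ALLOC][1-16 FREE][17-30 ALLOC][31-58 FREE]
Free blocks: [16 28] total_free=44 largest=28 -> 100*(44-28)/44 = 1600/44 ≈ 36.364 -> rounds to 36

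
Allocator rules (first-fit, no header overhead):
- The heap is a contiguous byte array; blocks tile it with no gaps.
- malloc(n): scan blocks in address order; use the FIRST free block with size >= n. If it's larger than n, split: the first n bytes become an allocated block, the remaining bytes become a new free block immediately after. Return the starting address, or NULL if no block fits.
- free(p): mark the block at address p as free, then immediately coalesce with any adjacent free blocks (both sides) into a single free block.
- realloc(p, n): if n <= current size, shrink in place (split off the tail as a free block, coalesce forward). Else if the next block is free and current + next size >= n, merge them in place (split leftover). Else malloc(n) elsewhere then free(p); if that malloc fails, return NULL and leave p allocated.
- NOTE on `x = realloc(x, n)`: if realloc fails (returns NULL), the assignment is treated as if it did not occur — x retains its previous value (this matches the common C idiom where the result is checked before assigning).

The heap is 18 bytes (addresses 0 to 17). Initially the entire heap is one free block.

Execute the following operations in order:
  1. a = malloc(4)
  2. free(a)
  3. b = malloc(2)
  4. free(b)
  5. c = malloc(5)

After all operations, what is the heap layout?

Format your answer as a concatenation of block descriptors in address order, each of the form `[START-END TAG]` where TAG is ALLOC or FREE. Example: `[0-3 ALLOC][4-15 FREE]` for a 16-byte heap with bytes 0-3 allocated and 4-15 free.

Answer: [0-4 ALLOC][5-17 FREE]

Derivation:
Op 1: a = malloc(4) -> a = 0; heap: [0-3 ALLOC][4-17 FREE]
Op 2: free(a) -> (freed a); heap: [0-17 FREE]
Op 3: b = malloc(2) -> b = 0; heap: [0-1 ALLOC][2-17 FREE]
Op 4: free(b) -> (freed b); heap: [0-17 FREE]
Op 5: c = malloc(5) -> c = 0; heap: [0-4 ALLOC][5-17 FREE]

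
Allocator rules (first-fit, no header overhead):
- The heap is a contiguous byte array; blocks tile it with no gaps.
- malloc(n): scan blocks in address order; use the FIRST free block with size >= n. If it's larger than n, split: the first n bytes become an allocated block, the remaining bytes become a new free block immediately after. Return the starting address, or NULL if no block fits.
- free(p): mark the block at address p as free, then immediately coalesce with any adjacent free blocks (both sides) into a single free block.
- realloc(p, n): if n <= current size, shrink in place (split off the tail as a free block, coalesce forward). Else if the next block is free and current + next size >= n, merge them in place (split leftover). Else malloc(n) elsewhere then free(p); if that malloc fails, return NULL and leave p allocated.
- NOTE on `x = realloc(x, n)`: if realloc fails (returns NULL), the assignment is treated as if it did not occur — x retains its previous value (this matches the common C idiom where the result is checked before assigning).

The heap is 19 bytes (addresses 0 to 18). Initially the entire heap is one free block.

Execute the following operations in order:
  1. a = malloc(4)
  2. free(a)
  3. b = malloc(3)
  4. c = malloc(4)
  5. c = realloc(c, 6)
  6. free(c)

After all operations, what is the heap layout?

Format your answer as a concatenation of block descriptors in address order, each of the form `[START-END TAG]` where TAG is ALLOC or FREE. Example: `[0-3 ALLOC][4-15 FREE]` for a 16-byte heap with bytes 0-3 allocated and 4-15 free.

Op 1: a = malloc(4) -> a = 0; heap: [0-3 ALLOC][4-18 FREE]
Op 2: free(a) -> (freed a); heap: [0-18 FREE]
Op 3: b = malloc(3) -> b = 0; heap: [0-2 ALLOC][3-18 FREE]
Op 4: c = malloc(4) -> c = 3; heap: [0-2 ALLOC][3-6 ALLOC][7-18 FREE]
Op 5: c = realloc(c, 6) -> c = 3; heap: [0-2 ALLOC][3-8 ALLOC][9-18 FREE]
Op 6: free(c) -> (freed c); heap: [0-2 ALLOC][3-18 FREE]

Answer: [0-2 ALLOC][3-18 FREE]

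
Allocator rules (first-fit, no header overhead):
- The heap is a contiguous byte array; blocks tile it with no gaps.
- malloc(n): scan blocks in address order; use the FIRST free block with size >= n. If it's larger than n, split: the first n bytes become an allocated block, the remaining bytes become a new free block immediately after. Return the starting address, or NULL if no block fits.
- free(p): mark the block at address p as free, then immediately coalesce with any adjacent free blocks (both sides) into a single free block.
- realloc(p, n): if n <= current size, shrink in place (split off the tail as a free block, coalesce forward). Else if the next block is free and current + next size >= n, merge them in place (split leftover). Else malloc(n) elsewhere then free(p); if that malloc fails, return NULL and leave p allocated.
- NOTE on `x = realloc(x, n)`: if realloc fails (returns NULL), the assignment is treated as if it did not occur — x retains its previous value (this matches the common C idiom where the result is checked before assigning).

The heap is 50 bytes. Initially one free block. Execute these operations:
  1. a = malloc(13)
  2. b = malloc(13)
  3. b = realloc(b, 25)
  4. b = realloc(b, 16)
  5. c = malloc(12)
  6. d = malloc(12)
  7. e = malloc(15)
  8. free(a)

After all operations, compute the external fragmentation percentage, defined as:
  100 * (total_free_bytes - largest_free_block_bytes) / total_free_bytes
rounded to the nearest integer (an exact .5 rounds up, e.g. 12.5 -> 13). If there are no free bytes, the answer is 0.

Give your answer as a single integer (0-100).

Op 1: a = malloc(13) -> a = 0; heap: [0-12 ALLOC][13-49 FREE]
Op 2: b = malloc(13) -> b = 13; heap: [0-12 ALLOC][13-25 ALLOC][26-49 FREE]
Op 3: b = realloc(b, 25) -> b = 13; heap: [0-12 ALLOC][13-37 ALLOC][38-49 FREE]
Op 4: b = realloc(b, 16) -> b = 13; heap: [0-12 ALLOC][13-28 ALLOC][29-49 FREE]
Op 5: c = malloc(12) -> c = 29; heap: [0-12 ALLOC][13-28 ALLOC][29-40 ALLOC][41-49 FREE]
Op 6: d = malloc(12) -> d = NULL; heap: [0-12 ALLOC][13-28 ALLOC][29-40 ALLOC][41-49 FREE]
Op 7: e = malloc(15) -> e = NULL; heap: [0-12 ALLOC][13-28 ALLOC][29-40 ALLOC][41-49 FREE]
Op 8: free(a) -> (freed a); heap: [0-12 FREE][13-28 ALLOC][29-40 ALLOC][41-49 FREE]
Free blocks: [13 9] total_free=22 largest=13 -> 100*(22-13)/22 = 900/22 ≈ 40.909 -> rounds to 41

Answer: 41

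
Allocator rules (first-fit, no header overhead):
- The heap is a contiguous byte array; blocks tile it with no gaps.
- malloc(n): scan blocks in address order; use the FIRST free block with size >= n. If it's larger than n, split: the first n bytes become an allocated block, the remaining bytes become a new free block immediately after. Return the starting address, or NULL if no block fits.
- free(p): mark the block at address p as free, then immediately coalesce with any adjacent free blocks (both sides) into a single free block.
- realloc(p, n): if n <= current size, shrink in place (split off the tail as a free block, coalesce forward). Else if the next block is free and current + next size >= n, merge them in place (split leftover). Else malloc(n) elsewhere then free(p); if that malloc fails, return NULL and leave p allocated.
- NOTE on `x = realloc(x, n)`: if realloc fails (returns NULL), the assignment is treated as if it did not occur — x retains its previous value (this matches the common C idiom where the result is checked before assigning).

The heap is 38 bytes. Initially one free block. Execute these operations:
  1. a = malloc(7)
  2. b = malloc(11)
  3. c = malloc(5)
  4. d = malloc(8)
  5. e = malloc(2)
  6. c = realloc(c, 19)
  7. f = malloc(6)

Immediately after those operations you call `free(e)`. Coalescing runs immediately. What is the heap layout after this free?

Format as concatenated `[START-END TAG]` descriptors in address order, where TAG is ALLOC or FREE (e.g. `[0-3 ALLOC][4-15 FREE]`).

Op 1: a = malloc(7) -> a = 0; heap: [0-6 ALLOC][7-37 FREE]
Op 2: b = malloc(11) -> b = 7; heap: [0-6 ALLOC][7-17 ALLOC][18-37 FREE]
Op 3: c = malloc(5) -> c = 18; heap: [0-6 ALLOC][7-17 ALLOC][18-22 ALLOC][23-37 FREE]
Op 4: d = malloc(8) -> d = 23; heap: [0-6 ALLOC][7-17 ALLOC][18-22 ALLOC][23-30 ALLOC][31-37 FREE]
Op 5: e = malloc(2) -> e = 31; heap: [0-6 ALLOC][7-17 ALLOC][18-22 ALLOC][23-30 ALLOC][31-32 ALLOC][33-37 FREE]
Op 6: c = realloc(c, 19) -> NULL (c unchanged); heap: [0-6 ALLOC][7-17 ALLOC][18-22 ALLOC][23-30 ALLOC][31-32 ALLOC][33-37 FREE]
Op 7: f = malloc(6) -> f = NULL; heap: [0-6 ALLOC][7-17 ALLOC][18-22 ALLOC][23-30 ALLOC][31-32 ALLOC][33-37 FREE]
free(e): e = 31 -> block [31-32 ALLOC]; mark free, coalesce with adjacent free neighbors -> [0-6 ALLOC][7-17 ALLOC][18-22 ALLOC][23-30 ALLOC][31-37 FREE]

Answer: [0-6 ALLOC][7-17 ALLOC][18-22 ALLOC][23-30 ALLOC][31-37 FREE]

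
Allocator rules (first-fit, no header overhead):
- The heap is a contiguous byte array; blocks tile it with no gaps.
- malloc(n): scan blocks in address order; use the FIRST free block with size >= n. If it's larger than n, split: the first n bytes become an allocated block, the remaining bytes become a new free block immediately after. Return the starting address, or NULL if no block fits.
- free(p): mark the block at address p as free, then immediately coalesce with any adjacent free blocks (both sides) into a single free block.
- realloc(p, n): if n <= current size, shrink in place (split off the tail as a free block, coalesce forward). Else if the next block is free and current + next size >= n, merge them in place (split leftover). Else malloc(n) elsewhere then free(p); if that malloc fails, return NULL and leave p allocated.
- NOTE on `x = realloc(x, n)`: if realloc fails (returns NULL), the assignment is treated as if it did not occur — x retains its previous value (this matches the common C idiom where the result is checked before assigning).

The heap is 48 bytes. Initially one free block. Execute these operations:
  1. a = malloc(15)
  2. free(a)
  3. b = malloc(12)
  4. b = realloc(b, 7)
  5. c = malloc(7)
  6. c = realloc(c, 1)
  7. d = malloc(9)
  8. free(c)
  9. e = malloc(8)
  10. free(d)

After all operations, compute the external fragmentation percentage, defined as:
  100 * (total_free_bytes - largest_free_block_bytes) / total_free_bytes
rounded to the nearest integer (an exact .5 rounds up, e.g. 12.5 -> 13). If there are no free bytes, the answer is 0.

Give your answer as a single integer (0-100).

Answer: 30

Derivation:
Op 1: a = malloc(15) -> a = 0; heap: [0-14 ALLOC][15-47 FREE]
Op 2: free(a) -> (freed a); heap: [0-47 FREE]
Op 3: b = malloc(12) -> b = 0; heap: [0-11 ALLOC][12-47 FREE]
Op 4: b = realloc(b, 7) -> b = 0; heap: [0-6 ALLOC][7-47 FREE]
Op 5: c = malloc(7) -> c = 7; heap: [0-6 ALLOC][7-13 ALLOC][14-47 FREE]
Op 6: c = realloc(c, 1) -> c = 7; heap: [0-6 ALLOC][7-7 ALLOC][8-47 FREE]
Op 7: d = malloc(9) -> d = 8; heap: [0-6 ALLOC][7-7 ALLOC][8-16 ALLOC][17-47 FREE]
Op 8: free(c) -> (freed c); heap: [0-6 ALLOC][7-7 FREE][8-16 ALLOC][17-47 FREE]
Op 9: e = malloc(8) -> e = 17; heap: [0-6 ALLOC][7-7 FREE][8-16 ALLOC][17-24 ALLOC][25-47 FREE]
Op 10: free(d) -> (freed d); heap: [0-6 ALLOC][7-16 FREE][17-24 ALLOC][25-47 FREE]
Free blocks: [10 23] total_free=33 largest=23 -> 100*(33-23)/33 = 1000/33 ≈ 30.303 -> rounds to 30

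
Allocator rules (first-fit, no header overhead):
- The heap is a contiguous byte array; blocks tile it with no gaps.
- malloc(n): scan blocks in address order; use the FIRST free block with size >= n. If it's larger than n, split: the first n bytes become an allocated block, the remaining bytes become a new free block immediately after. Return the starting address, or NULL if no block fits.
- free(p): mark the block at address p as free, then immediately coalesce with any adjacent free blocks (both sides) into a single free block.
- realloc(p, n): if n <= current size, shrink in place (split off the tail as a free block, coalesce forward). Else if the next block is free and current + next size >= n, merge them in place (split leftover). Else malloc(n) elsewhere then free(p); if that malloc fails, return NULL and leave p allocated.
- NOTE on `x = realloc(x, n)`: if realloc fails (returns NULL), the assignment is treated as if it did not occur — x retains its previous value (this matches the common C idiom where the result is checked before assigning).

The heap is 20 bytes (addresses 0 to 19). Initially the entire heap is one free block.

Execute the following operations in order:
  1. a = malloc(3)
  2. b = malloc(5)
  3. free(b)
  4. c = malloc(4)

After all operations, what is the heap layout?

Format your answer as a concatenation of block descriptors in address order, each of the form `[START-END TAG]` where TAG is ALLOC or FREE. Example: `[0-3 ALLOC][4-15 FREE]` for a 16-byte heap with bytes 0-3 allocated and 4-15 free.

Op 1: a = malloc(3) -> a = 0; heap: [0-2 ALLOC][3-19 FREE]
Op 2: b = malloc(5) -> b = 3; heap: [0-2 ALLOC][3-7 ALLOC][8-19 FREE]
Op 3: free(b) -> (freed b); heap: [0-2 ALLOC][3-19 FREE]
Op 4: c = malloc(4) -> c = 3; heap: [0-2 ALLOC][3-6 ALLOC][7-19 FREE]

Answer: [0-2 ALLOC][3-6 ALLOC][7-19 FREE]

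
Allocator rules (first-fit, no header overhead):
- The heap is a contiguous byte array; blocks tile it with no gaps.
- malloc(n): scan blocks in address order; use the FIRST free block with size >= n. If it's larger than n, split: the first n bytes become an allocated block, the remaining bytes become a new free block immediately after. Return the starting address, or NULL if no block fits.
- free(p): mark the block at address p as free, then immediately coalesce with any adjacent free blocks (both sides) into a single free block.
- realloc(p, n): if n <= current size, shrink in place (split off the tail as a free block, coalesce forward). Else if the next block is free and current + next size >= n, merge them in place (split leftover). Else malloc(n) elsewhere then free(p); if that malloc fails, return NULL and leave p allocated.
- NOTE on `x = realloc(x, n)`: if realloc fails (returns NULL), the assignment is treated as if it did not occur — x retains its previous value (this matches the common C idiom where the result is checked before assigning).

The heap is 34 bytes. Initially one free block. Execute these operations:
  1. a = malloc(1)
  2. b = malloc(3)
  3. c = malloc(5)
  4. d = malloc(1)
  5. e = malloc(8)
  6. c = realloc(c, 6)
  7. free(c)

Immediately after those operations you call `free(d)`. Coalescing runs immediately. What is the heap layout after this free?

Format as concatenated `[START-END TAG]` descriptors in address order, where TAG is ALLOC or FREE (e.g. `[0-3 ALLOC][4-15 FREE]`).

Answer: [0-0 ALLOC][1-3 ALLOC][4-9 FREE][10-17 ALLOC][18-33 FREE]

Derivation:
Op 1: a = malloc(1) -> a = 0; heap: [0-0 ALLOC][1-33 FREE]
Op 2: b = malloc(3) -> b = 1; heap: [0-0 ALLOC][1-3 ALLOC][4-33 FREE]
Op 3: c = malloc(5) -> c = 4; heap: [0-0 ALLOC][1-3 ALLOC][4-8 ALLOC][9-33 FREE]
Op 4: d = malloc(1) -> d = 9; heap: [0-0 ALLOC][1-3 ALLOC][4-8 ALLOC][9-9 ALLOC][10-33 FREE]
Op 5: e = malloc(8) -> e = 10; heap: [0-0 ALLOC][1-3 ALLOC][4-8 ALLOC][9-9 ALLOC][10-17 ALLOC][18-33 FREE]
Op 6: c = realloc(c, 6) -> c = 18; heap: [0-0 ALLOC][1-3 ALLOC][4-8 FREE][9-9 ALLOC][10-17 ALLOC][18-23 ALLOC][24-33 FREE]
Op 7: free(c) -> (freed c); heap: [0-0 ALLOC][1-3 ALLOC][4-8 FREE][9-9 ALLOC][10-17 ALLOC][18-33 FREE]
free(d): d = 9 -> block [9-9 ALLOC]; mark free, coalesce with adjacent free neighbors -> [0-0 ALLOC][1-3 ALLOC][4-9 FREE][10-17 ALLOC][18-33 FREE]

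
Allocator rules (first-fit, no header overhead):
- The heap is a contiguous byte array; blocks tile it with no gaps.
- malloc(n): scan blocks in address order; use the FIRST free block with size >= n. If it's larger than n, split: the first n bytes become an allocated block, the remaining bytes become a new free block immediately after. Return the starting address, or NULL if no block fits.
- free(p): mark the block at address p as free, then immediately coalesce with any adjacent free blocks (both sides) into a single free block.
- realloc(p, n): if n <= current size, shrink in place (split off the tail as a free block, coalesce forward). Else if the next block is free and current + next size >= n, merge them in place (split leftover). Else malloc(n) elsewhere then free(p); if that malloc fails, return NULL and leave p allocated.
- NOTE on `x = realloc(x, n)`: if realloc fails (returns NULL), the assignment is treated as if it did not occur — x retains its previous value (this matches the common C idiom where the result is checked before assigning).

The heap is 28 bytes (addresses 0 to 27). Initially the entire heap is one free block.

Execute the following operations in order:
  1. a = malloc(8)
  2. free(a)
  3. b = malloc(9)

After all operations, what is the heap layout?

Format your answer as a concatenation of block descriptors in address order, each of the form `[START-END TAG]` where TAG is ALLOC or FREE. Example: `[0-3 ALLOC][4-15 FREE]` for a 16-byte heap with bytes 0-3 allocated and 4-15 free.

Answer: [0-8 ALLOC][9-27 FREE]

Derivation:
Op 1: a = malloc(8) -> a = 0; heap: [0-7 ALLOC][8-27 FREE]
Op 2: free(a) -> (freed a); heap: [0-27 FREE]
Op 3: b = malloc(9) -> b = 0; heap: [0-8 ALLOC][9-27 FREE]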